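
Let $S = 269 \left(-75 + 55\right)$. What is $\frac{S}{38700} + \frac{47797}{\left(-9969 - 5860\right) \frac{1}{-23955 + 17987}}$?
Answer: $\frac{551959321759}{30629115} \approx 18021.0$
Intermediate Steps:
$S = -5380$ ($S = 269 \left(-20\right) = -5380$)
$\frac{S}{38700} + \frac{47797}{\left(-9969 - 5860\right) \frac{1}{-23955 + 17987}} = - \frac{5380}{38700} + \frac{47797}{\left(-9969 - 5860\right) \frac{1}{-23955 + 17987}} = \left(-5380\right) \frac{1}{38700} + \frac{47797}{\left(-15829\right) \frac{1}{-5968}} = - \frac{269}{1935} + \frac{47797}{\left(-15829\right) \left(- \frac{1}{5968}\right)} = - \frac{269}{1935} + \frac{47797}{\frac{15829}{5968}} = - \frac{269}{1935} + 47797 \cdot \frac{5968}{15829} = - \frac{269}{1935} + \frac{285252496}{15829} = \frac{551959321759}{30629115}$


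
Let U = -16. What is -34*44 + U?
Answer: -1512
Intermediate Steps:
-34*44 + U = -34*44 - 16 = -1496 - 16 = -1512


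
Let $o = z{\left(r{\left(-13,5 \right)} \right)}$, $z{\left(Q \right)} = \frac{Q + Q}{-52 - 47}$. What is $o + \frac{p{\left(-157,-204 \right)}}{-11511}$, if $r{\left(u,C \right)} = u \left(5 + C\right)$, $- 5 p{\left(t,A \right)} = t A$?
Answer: $\frac{2015008}{633105} \approx 3.1827$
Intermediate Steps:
$p{\left(t,A \right)} = - \frac{A t}{5}$ ($p{\left(t,A \right)} = - \frac{t A}{5} = - \frac{A t}{5}$)
$z{\left(Q \right)} = - \frac{2 Q}{99}$ ($z{\left(Q \right)} = \frac{2 Q}{-99} = 2 Q \left(- \frac{1}{99}\right) = - \frac{2 Q}{99}$)
$o = \frac{260}{99}$ ($o = - \frac{2 \left(- 13 \left(5 + 5\right)\right)}{99} = - \frac{2 \left(\left(-13\right) 10\right)}{99} = \left(- \frac{2}{99}\right) \left(-130\right) = \frac{260}{99} \approx 2.6263$)
$o + \frac{p{\left(-157,-204 \right)}}{-11511} = \frac{260}{99} + \frac{\left(- \frac{1}{5}\right) \left(-204\right) \left(-157\right)}{-11511} = \frac{260}{99} - - \frac{10676}{19185} = \frac{260}{99} + \frac{10676}{19185} = \frac{2015008}{633105}$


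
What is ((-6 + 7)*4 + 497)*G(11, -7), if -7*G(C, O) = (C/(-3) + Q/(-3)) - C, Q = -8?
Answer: 6012/7 ≈ 858.86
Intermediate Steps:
G(C, O) = -8/21 + 4*C/21 (G(C, O) = -((C/(-3) - 8/(-3)) - C)/7 = -((C*(-⅓) - 8*(-⅓)) - C)/7 = -((-C/3 + 8/3) - C)/7 = -((8/3 - C/3) - C)/7 = -(8/3 - 4*C/3)/7 = -8/21 + 4*C/21)
((-6 + 7)*4 + 497)*G(11, -7) = ((-6 + 7)*4 + 497)*(-8/21 + (4/21)*11) = (1*4 + 497)*(-8/21 + 44/21) = (4 + 497)*(12/7) = 501*(12/7) = 6012/7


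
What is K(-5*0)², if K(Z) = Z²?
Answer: 0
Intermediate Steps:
K(-5*0)² = ((-5*0)²)² = ((-1*0)²)² = (0²)² = 0² = 0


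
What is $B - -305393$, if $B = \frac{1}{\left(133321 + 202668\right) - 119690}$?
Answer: $\frac{66056200508}{216299} \approx 3.0539 \cdot 10^{5}$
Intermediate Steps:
$B = \frac{1}{216299}$ ($B = \frac{1}{335989 - 119690} = \frac{1}{216299} \approx 4.6232 \cdot 10^{-6}$)
$B - -305393 = \frac{1}{216299} - -305393 = \frac{1}{216299} + 305393 = \frac{66056200508}{216299}$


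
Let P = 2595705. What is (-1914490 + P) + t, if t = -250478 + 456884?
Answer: 887621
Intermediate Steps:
t = 206406
(-1914490 + P) + t = (-1914490 + 2595705) + 206406 = 681215 + 206406 = 887621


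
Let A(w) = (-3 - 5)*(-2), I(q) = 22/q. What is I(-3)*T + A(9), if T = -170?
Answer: 3788/3 ≈ 1262.7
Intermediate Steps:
A(w) = 16 (A(w) = -8*(-2) = 16)
I(-3)*T + A(9) = (22/(-3))*(-170) + 16 = (22*(-1/3))*(-170) + 16 = -22/3*(-170) + 16 = 3740/3 + 16 = 3788/3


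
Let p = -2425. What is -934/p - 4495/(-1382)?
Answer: 12191163/3351350 ≈ 3.6377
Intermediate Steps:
-934/p - 4495/(-1382) = -934/(-2425) - 4495/(-1382) = -934*(-1/2425) - 4495*(-1/1382) = 934/2425 + 4495/1382 = 12191163/3351350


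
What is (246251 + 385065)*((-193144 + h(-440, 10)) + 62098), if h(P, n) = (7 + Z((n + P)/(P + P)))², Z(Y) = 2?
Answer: -82680299940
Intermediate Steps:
h(P, n) = 81 (h(P, n) = (7 + 2)² = 9² = 81)
(246251 + 385065)*((-193144 + h(-440, 10)) + 62098) = (246251 + 385065)*((-193144 + 81) + 62098) = 631316*(-193063 + 62098) = 631316*(-130965) = -82680299940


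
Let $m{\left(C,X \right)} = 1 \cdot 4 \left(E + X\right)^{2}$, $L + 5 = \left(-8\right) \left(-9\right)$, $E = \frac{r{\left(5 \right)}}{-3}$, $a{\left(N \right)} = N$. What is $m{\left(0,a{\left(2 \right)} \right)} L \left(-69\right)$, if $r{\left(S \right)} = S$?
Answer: $- \frac{6164}{3} \approx -2054.7$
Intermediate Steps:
$E = - \frac{5}{3}$ ($E = \frac{5}{-3} = 5 \left(- \frac{1}{3}\right) = - \frac{5}{3} \approx -1.6667$)
$L = 67$ ($L = -5 - -72 = -5 + 72 = 67$)
$m{\left(C,X \right)} = 4 \left(- \frac{5}{3} + X\right)^{2}$ ($m{\left(C,X \right)} = 1 \cdot 4 \left(- \frac{5}{3} + X\right)^{2} = 4 \left(- \frac{5}{3} + X\right)^{2}$)
$m{\left(0,a{\left(2 \right)} \right)} L \left(-69\right) = \frac{4 \left(-5 + 3 \cdot 2\right)^{2}}{9} \cdot 67 \left(-69\right) = \frac{4 \left(-5 + 6\right)^{2}}{9} \cdot 67 \left(-69\right) = \frac{4 \cdot 1^{2}}{9} \cdot 67 \left(-69\right) = \frac{4}{9} \cdot 1 \cdot 67 \left(-69\right) = \frac{4}{9} \cdot 67 \left(-69\right) = \frac{268}{9} \left(-69\right) = - \frac{6164}{3}$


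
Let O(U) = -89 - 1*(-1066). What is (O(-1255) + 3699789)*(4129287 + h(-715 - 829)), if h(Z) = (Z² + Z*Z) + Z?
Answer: 32920589541090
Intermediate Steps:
O(U) = 977 (O(U) = -89 + 1066 = 977)
h(Z) = Z + 2*Z² (h(Z) = (Z² + Z²) + Z = 2*Z² + Z = Z + 2*Z²)
(O(-1255) + 3699789)*(4129287 + h(-715 - 829)) = (977 + 3699789)*(4129287 + (-715 - 829)*(1 + 2*(-715 - 829))) = 3700766*(4129287 - 1544*(1 + 2*(-1544))) = 3700766*(4129287 - 1544*(1 - 3088)) = 3700766*(4129287 - 1544*(-3087)) = 3700766*(4129287 + 4766328) = 3700766*8895615 = 32920589541090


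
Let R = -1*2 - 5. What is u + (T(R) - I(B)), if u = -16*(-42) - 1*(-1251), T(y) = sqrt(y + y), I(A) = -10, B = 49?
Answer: 1933 + I*sqrt(14) ≈ 1933.0 + 3.7417*I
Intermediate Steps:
R = -7 (R = -2 - 5 = -7)
T(y) = sqrt(2)*sqrt(y) (T(y) = sqrt(2*y) = sqrt(2)*sqrt(y))
u = 1923 (u = 672 + 1251 = 1923)
u + (T(R) - I(B)) = 1923 + (sqrt(2)*sqrt(-7) - 1*(-10)) = 1923 + (sqrt(2)*(I*sqrt(7)) + 10) = 1923 + (I*sqrt(14) + 10) = 1923 + (10 + I*sqrt(14)) = 1933 + I*sqrt(14)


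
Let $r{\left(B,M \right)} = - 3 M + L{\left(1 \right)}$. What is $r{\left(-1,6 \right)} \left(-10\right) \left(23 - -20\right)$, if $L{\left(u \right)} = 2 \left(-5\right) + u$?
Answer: $11610$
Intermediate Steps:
$L{\left(u \right)} = -10 + u$
$r{\left(B,M \right)} = -9 - 3 M$ ($r{\left(B,M \right)} = - 3 M + \left(-10 + 1\right) = - 3 M - 9 = -9 - 3 M$)
$r{\left(-1,6 \right)} \left(-10\right) \left(23 - -20\right) = \left(-9 - 18\right) \left(-10\right) \left(23 - -20\right) = \left(-9 - 18\right) \left(-10\right) \left(23 + 20\right) = \left(-27\right) \left(-10\right) 43 = 270 \cdot 43 = 11610$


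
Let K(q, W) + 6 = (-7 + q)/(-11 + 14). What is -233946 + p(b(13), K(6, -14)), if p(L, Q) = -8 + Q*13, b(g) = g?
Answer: -702109/3 ≈ -2.3404e+5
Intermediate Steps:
K(q, W) = -25/3 + q/3 (K(q, W) = -6 + (-7 + q)/(-11 + 14) = -6 + (-7 + q)/3 = -6 + (-7 + q)*(1/3) = -6 + (-7/3 + q/3) = -25/3 + q/3)
p(L, Q) = -8 + 13*Q
-233946 + p(b(13), K(6, -14)) = -233946 + (-8 + 13*(-25/3 + (1/3)*6)) = -233946 + (-8 + 13*(-25/3 + 2)) = -233946 + (-8 + 13*(-19/3)) = -233946 + (-8 - 247/3) = -233946 - 271/3 = -702109/3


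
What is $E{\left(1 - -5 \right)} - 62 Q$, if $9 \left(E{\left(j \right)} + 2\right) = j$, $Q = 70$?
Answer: $- \frac{13024}{3} \approx -4341.3$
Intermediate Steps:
$E{\left(j \right)} = -2 + \frac{j}{9}$
$E{\left(1 - -5 \right)} - 62 Q = \left(-2 + \frac{1 - -5}{9}\right) - 4340 = \left(-2 + \frac{1 + 5}{9}\right) - 4340 = \left(-2 + \frac{1}{9} \cdot 6\right) - 4340 = \left(-2 + \frac{2}{3}\right) - 4340 = - \frac{4}{3} - 4340 = - \frac{13024}{3}$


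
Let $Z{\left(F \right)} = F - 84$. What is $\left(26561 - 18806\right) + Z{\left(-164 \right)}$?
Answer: $7507$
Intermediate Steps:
$Z{\left(F \right)} = -84 + F$
$\left(26561 - 18806\right) + Z{\left(-164 \right)} = \left(26561 - 18806\right) - 248 = 7755 - 248 = 7507$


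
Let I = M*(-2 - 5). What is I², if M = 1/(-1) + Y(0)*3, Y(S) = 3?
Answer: 3136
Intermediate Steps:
M = 8 (M = 1/(-1) + 3*3 = 1*(-1) + 9 = -1 + 9 = 8)
I = -56 (I = 8*(-2 - 5) = 8*(-7) = -56)
I² = (-56)² = 3136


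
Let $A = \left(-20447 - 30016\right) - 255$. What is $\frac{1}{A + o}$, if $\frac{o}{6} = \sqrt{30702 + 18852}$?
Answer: $- \frac{8453}{428421930} - \frac{\sqrt{5506}}{142807310} \approx -2.025 \cdot 10^{-5}$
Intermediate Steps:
$A = -50718$ ($A = -50463 - 255 = -50718$)
$o = 18 \sqrt{5506}$ ($o = 6 \sqrt{30702 + 18852} = 6 \sqrt{49554} = 6 \cdot 3 \sqrt{5506} = 18 \sqrt{5506} \approx 1335.6$)
$\frac{1}{A + o} = \frac{1}{-50718 + 18 \sqrt{5506}}$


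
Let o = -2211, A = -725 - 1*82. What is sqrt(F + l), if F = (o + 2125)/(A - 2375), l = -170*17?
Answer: 327*I*sqrt(37)/37 ≈ 53.758*I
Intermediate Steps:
A = -807 (A = -725 - 82 = -807)
l = -2890
F = 1/37 (F = (-2211 + 2125)/(-807 - 2375) = -86/(-3182) = -86*(-1/3182) = 1/37 ≈ 0.027027)
sqrt(F + l) = sqrt(1/37 - 2890) = sqrt(-106929/37) = 327*I*sqrt(37)/37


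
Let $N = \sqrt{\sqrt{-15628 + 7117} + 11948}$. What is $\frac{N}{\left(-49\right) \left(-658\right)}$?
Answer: $\frac{\sqrt{11948 + i \sqrt{8511}}}{32242} \approx 0.0033902 + 1.3088 \cdot 10^{-5} i$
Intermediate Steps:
$N = \sqrt{11948 + i \sqrt{8511}}$ ($N = \sqrt{\sqrt{-8511} + 11948} = \sqrt{i \sqrt{8511} + 11948} = \sqrt{11948 + i \sqrt{8511}} \approx 109.31 + 0.422 i$)
$\frac{N}{\left(-49\right) \left(-658\right)} = \frac{\sqrt{11948 + i \sqrt{8511}}}{\left(-49\right) \left(-658\right)} = \frac{\sqrt{11948 + i \sqrt{8511}}}{32242}$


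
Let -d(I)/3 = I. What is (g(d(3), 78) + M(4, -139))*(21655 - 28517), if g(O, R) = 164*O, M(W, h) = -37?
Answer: 10382206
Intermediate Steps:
d(I) = -3*I
(g(d(3), 78) + M(4, -139))*(21655 - 28517) = (164*(-3*3) - 37)*(21655 - 28517) = (164*(-9) - 37)*(-6862) = (-1476 - 37)*(-6862) = -1513*(-6862) = 10382206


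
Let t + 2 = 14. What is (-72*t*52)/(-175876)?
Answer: 11232/43969 ≈ 0.25545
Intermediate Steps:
t = 12 (t = -2 + 14 = 12)
(-72*t*52)/(-175876) = (-72*12*52)/(-175876) = -864*52*(-1/175876) = -44928*(-1/175876) = 11232/43969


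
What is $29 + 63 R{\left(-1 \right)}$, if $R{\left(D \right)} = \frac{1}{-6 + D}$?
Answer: $20$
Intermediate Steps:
$29 + 63 R{\left(-1 \right)} = 29 + \frac{63}{-6 - 1} = 29 + \frac{63}{-7} = 29 + 63 \left(- \frac{1}{7}\right) = 29 - 9 = 20$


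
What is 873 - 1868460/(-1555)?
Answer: 645195/311 ≈ 2074.6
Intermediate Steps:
873 - 1868460/(-1555) = 873 - 1868460*(-1)/1555 = 873 - 1490*(-1254/1555) = 873 + 373692/311 = 645195/311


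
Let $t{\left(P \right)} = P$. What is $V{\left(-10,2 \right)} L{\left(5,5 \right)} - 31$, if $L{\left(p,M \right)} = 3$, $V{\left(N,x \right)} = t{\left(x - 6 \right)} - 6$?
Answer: $-61$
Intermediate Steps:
$V{\left(N,x \right)} = -12 + x$ ($V{\left(N,x \right)} = \left(x - 6\right) - 6 = \left(-6 + x\right) - 6 = -12 + x$)
$V{\left(-10,2 \right)} L{\left(5,5 \right)} - 31 = \left(-12 + 2\right) 3 - 31 = \left(-10\right) 3 - 31 = -30 - 31 = -61$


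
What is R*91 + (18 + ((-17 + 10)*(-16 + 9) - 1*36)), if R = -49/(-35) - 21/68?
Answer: 44301/340 ≈ 130.30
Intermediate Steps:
R = 371/340 (R = -49*(-1/35) - 21*1/68 = 7/5 - 21/68 = 371/340 ≈ 1.0912)
R*91 + (18 + ((-17 + 10)*(-16 + 9) - 1*36)) = (371/340)*91 + (18 + ((-17 + 10)*(-16 + 9) - 1*36)) = 33761/340 + (18 + (-7*(-7) - 36)) = 33761/340 + (18 + (49 - 36)) = 33761/340 + (18 + 13) = 33761/340 + 31 = 44301/340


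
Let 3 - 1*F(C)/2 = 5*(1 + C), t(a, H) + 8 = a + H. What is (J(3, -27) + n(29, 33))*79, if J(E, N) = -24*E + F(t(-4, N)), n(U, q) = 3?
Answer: 25043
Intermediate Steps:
t(a, H) = -8 + H + a (t(a, H) = -8 + (a + H) = -8 + (H + a) = -8 + H + a)
F(C) = -4 - 10*C (F(C) = 6 - 10*(1 + C) = 6 - 2*(5 + 5*C) = 6 + (-10 - 10*C) = -4 - 10*C)
J(E, N) = 116 - 24*E - 10*N (J(E, N) = -24*E + (-4 - 10*(-8 + N - 4)) = -24*E + (-4 - 10*(-12 + N)) = -24*E + (-4 + (120 - 10*N)) = -24*E + (116 - 10*N) = 116 - 24*E - 10*N)
(J(3, -27) + n(29, 33))*79 = ((116 - 24*3 - 10*(-27)) + 3)*79 = ((116 - 72 + 270) + 3)*79 = (314 + 3)*79 = 317*79 = 25043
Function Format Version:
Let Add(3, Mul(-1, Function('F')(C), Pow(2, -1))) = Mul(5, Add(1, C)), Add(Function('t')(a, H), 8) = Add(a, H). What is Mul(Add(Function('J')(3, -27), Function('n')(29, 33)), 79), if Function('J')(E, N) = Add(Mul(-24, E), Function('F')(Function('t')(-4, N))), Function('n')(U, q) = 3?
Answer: 25043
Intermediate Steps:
Function('t')(a, H) = Add(-8, H, a) (Function('t')(a, H) = Add(-8, Add(a, H)) = Add(-8, Add(H, a)) = Add(-8, H, a))
Function('F')(C) = Add(-4, Mul(-10, C)) (Function('F')(C) = Add(6, Mul(-2, Mul(5, Add(1, C)))) = Add(6, Mul(-2, Add(5, Mul(5, C)))) = Add(6, Add(-10, Mul(-10, C))) = Add(-4, Mul(-10, C)))
Function('J')(E, N) = Add(116, Mul(-24, E), Mul(-10, N)) (Function('J')(E, N) = Add(Mul(-24, E), Add(-4, Mul(-10, Add(-8, N, -4)))) = Add(Mul(-24, E), Add(-4, Mul(-10, Add(-12, N)))) = Add(Mul(-24, E), Add(-4, Add(120, Mul(-10, N)))) = Add(Mul(-24, E), Add(116, Mul(-10, N))) = Add(116, Mul(-24, E), Mul(-10, N)))
Mul(Add(Function('J')(3, -27), Function('n')(29, 33)), 79) = Mul(Add(Add(116, Mul(-24, 3), Mul(-10, -27)), 3), 79) = Mul(Add(Add(116, -72, 270), 3), 79) = Mul(Add(314, 3), 79) = Mul(317, 79) = 25043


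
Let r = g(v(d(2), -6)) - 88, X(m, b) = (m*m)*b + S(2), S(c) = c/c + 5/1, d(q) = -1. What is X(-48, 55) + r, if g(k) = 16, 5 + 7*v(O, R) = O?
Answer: 126654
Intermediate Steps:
S(c) = 6 (S(c) = 1 + 5*1 = 1 + 5 = 6)
v(O, R) = -5/7 + O/7
X(m, b) = 6 + b*m² (X(m, b) = (m*m)*b + 6 = m²*b + 6 = b*m² + 6 = 6 + b*m²)
r = -72 (r = 16 - 88 = -72)
X(-48, 55) + r = (6 + 55*(-48)²) - 72 = (6 + 55*2304) - 72 = (6 + 126720) - 72 = 126726 - 72 = 126654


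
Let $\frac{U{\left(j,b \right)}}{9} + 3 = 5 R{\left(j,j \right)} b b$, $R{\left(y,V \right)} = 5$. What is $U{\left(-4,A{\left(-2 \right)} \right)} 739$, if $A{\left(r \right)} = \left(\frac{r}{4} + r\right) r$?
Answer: $4136922$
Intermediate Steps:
$A{\left(r \right)} = \frac{5 r^{2}}{4}$ ($A{\left(r \right)} = \left(r \frac{1}{4} + r\right) r = \left(\frac{r}{4} + r\right) r = \frac{5 r}{4} r = \frac{5 r^{2}}{4}$)
$U{\left(j,b \right)} = -27 + 225 b^{2}$ ($U{\left(j,b \right)} = -27 + 9 \cdot 5 \cdot 5 b b = -27 + 9 \cdot 25 b b = -27 + 9 \cdot 25 b^{2} = -27 + 225 b^{2}$)
$U{\left(-4,A{\left(-2 \right)} \right)} 739 = \left(-27 + 225 \left(\frac{5 \left(-2\right)^{2}}{4}\right)^{2}\right) 739 = \left(-27 + 225 \left(\frac{5}{4} \cdot 4\right)^{2}\right) 739 = \left(-27 + 225 \cdot 5^{2}\right) 739 = \left(-27 + 225 \cdot 25\right) 739 = \left(-27 + 5625\right) 739 = 5598 \cdot 739 = 4136922$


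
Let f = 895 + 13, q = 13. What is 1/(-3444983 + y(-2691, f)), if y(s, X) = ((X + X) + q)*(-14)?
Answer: -1/3470589 ≈ -2.8814e-7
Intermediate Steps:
f = 908
y(s, X) = -182 - 28*X (y(s, X) = ((X + X) + 13)*(-14) = (2*X + 13)*(-14) = (13 + 2*X)*(-14) = -182 - 28*X)
1/(-3444983 + y(-2691, f)) = 1/(-3444983 + (-182 - 28*908)) = 1/(-3444983 + (-182 - 25424)) = 1/(-3444983 - 25606) = 1/(-3470589) = -1/3470589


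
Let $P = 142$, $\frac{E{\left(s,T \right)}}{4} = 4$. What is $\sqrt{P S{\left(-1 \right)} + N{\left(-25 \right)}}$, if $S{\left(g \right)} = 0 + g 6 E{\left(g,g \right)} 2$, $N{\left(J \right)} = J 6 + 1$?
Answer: $i \sqrt{27413} \approx 165.57 i$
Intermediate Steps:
$E{\left(s,T \right)} = 16$ ($E{\left(s,T \right)} = 4 \cdot 4 = 16$)
$N{\left(J \right)} = 1 + 6 J$ ($N{\left(J \right)} = 6 J + 1 = 1 + 6 J$)
$S{\left(g \right)} = 192 g$ ($S{\left(g \right)} = 0 + g 6 \cdot 16 \cdot 2 = 0 + 6 g 16 \cdot 2 = 0 + 96 g 2 = 0 + 192 g = 192 g$)
$\sqrt{P S{\left(-1 \right)} + N{\left(-25 \right)}} = \sqrt{142 \cdot 192 \left(-1\right) + \left(1 + 6 \left(-25\right)\right)} = \sqrt{142 \left(-192\right) + \left(1 - 150\right)} = \sqrt{-27264 - 149} = \sqrt{-27413} = i \sqrt{27413}$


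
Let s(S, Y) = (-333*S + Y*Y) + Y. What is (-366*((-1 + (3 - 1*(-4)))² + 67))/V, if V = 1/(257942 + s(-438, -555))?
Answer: -26813305668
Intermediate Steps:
s(S, Y) = Y + Y² - 333*S (s(S, Y) = (-333*S + Y²) + Y = (Y² - 333*S) + Y = Y + Y² - 333*S)
V = 1/711266 (V = 1/(257942 + (-555 + (-555)² - 333*(-438))) = 1/(257942 + (-555 + 308025 + 145854)) = 1/(257942 + 453324) = 1/711266 ≈ 1.4059e-6)
(-366*((-1 + (3 - 1*(-4)))² + 67))/V = (-366*((-1 + (3 - 1*(-4)))² + 67))/(1/711266) = -366*((-1 + (3 + 4))² + 67)*711266 = -366*((-1 + 7)² + 67)*711266 = -366*(6² + 67)*711266 = -366*(36 + 67)*711266 = -366*103*711266 = -37698*711266 = -26813305668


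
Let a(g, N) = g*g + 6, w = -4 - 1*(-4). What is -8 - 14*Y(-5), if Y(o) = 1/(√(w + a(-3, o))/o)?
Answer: -8 + 14*√15/3 ≈ 10.074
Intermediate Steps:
w = 0 (w = -4 + 4 = 0)
a(g, N) = 6 + g² (a(g, N) = g² + 6 = 6 + g²)
Y(o) = o*√15/15 (Y(o) = 1/(√(0 + (6 + (-3)²))/o) = 1/(√(0 + (6 + 9))/o) = 1/(√(0 + 15)/o) = 1/(√15/o) = o*√15/15)
-8 - 14*Y(-5) = -8 - 14*(-5)*√15/15 = -8 - (-14)*√15/3 = -8 + 14*√15/3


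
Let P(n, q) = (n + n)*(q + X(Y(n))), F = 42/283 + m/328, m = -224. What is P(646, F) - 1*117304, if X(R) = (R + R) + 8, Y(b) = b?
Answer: 18119307504/11603 ≈ 1.5616e+6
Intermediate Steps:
X(R) = 8 + 2*R (X(R) = 2*R + 8 = 8 + 2*R)
F = -6202/11603 (F = 42/283 - 224/328 = 42*(1/283) - 224*1/328 = 42/283 - 28/41 = -6202/11603 ≈ -0.53452)
P(n, q) = 2*n*(8 + q + 2*n) (P(n, q) = (n + n)*(q + (8 + 2*n)) = (2*n)*(8 + q + 2*n) = 2*n*(8 + q + 2*n))
P(646, F) - 1*117304 = 2*646*(8 - 6202/11603 + 2*646) - 1*117304 = 2*646*(8 - 6202/11603 + 1292) - 117304 = 2*646*(15077698/11603) - 117304 = 19480385816/11603 - 117304 = 18119307504/11603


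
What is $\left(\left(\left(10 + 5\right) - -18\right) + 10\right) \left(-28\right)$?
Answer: $-1204$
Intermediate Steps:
$\left(\left(\left(10 + 5\right) - -18\right) + 10\right) \left(-28\right) = \left(\left(15 + 18\right) + 10\right) \left(-28\right) = \left(33 + 10\right) \left(-28\right) = 43 \left(-28\right) = -1204$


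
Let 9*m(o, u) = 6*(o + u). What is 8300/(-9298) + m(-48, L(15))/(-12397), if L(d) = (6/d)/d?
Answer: -1648892078/1852510275 ≈ -0.89009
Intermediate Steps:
L(d) = 6/d²
m(o, u) = 2*o/3 + 2*u/3 (m(o, u) = (6*(o + u))/9 = (6*o + 6*u)/9 = 2*o/3 + 2*u/3)
8300/(-9298) + m(-48, L(15))/(-12397) = 8300/(-9298) + ((⅔)*(-48) + 2*(6/15²)/3)/(-12397) = 8300*(-1/9298) + (-32 + 2*(6*(1/225))/3)*(-1/12397) = -4150/4649 + (-32 + (⅔)*(2/75))*(-1/12397) = -4150/4649 + (-32 + 4/225)*(-1/12397) = -4150/4649 - 7196/225*(-1/12397) = -4150/4649 + 1028/398475 = -1648892078/1852510275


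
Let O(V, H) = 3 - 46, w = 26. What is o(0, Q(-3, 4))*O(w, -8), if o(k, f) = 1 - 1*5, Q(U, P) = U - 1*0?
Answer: 172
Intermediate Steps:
Q(U, P) = U (Q(U, P) = U + 0 = U)
o(k, f) = -4 (o(k, f) = 1 - 5 = -4)
O(V, H) = -43
o(0, Q(-3, 4))*O(w, -8) = -4*(-43) = 172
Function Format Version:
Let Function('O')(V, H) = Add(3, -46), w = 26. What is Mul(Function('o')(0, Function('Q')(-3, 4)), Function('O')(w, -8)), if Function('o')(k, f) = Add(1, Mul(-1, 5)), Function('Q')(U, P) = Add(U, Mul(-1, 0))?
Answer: 172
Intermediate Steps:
Function('Q')(U, P) = U (Function('Q')(U, P) = Add(U, 0) = U)
Function('o')(k, f) = -4 (Function('o')(k, f) = Add(1, -5) = -4)
Function('O')(V, H) = -43
Mul(Function('o')(0, Function('Q')(-3, 4)), Function('O')(w, -8)) = Mul(-4, -43) = 172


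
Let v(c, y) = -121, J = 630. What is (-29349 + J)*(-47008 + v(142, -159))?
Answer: 1353497751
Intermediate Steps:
(-29349 + J)*(-47008 + v(142, -159)) = (-29349 + 630)*(-47008 - 121) = -28719*(-47129) = 1353497751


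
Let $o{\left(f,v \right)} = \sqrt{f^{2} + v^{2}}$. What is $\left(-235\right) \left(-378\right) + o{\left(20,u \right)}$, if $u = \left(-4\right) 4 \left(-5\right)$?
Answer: $88830 + 20 \sqrt{17} \approx 88913.0$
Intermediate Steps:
$u = 80$ ($u = \left(-16\right) \left(-5\right) = 80$)
$\left(-235\right) \left(-378\right) + o{\left(20,u \right)} = \left(-235\right) \left(-378\right) + \sqrt{20^{2} + 80^{2}} = 88830 + \sqrt{400 + 6400} = 88830 + \sqrt{6800} = 88830 + 20 \sqrt{17}$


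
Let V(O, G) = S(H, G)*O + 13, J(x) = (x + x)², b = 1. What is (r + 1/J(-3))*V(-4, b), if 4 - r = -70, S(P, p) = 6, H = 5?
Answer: -29315/36 ≈ -814.31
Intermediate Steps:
r = 74 (r = 4 - 1*(-70) = 4 + 70 = 74)
J(x) = 4*x² (J(x) = (2*x)² = 4*x²)
V(O, G) = 13 + 6*O (V(O, G) = 6*O + 13 = 13 + 6*O)
(r + 1/J(-3))*V(-4, b) = (74 + 1/(4*(-3)²))*(13 + 6*(-4)) = (74 + 1/(4*9))*(13 - 24) = (74 + 1/36)*(-11) = (2665/36)*(-11) = -29315/36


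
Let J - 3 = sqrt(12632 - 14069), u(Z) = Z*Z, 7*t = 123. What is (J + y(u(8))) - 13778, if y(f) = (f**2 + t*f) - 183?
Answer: -61162/7 + I*sqrt(1437) ≈ -8737.4 + 37.908*I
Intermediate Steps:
t = 123/7 (t = (1/7)*123 = 123/7 ≈ 17.571)
u(Z) = Z**2
y(f) = -183 + f**2 + 123*f/7 (y(f) = (f**2 + 123*f/7) - 183 = -183 + f**2 + 123*f/7)
J = 3 + I*sqrt(1437) (J = 3 + sqrt(12632 - 14069) = 3 + sqrt(-1437) = 3 + I*sqrt(1437) ≈ 3.0 + 37.908*I)
(J + y(u(8))) - 13778 = ((3 + I*sqrt(1437)) + (-183 + (8**2)**2 + (123/7)*8**2)) - 13778 = ((3 + I*sqrt(1437)) + (-183 + 64**2 + (123/7)*64)) - 13778 = ((3 + I*sqrt(1437)) + (-183 + 4096 + 7872/7)) - 13778 = ((3 + I*sqrt(1437)) + 35263/7) - 13778 = (35284/7 + I*sqrt(1437)) - 13778 = -61162/7 + I*sqrt(1437)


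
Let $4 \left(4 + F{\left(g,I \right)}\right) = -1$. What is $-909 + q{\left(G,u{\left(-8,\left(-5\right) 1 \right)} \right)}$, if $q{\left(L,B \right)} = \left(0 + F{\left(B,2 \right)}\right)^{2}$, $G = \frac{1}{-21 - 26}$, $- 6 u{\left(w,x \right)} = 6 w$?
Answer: $- \frac{14255}{16} \approx -890.94$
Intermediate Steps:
$F{\left(g,I \right)} = - \frac{17}{4}$ ($F{\left(g,I \right)} = -4 + \frac{1}{4} \left(-1\right) = -4 - \frac{1}{4} = - \frac{17}{4}$)
$u{\left(w,x \right)} = - w$ ($u{\left(w,x \right)} = - \frac{6 w}{6} = - w$)
$G = - \frac{1}{47}$ ($G = \frac{1}{-47} = - \frac{1}{47} \approx -0.021277$)
$q{\left(L,B \right)} = \frac{289}{16}$ ($q{\left(L,B \right)} = \left(0 - \frac{17}{4}\right)^{2} = \left(- \frac{17}{4}\right)^{2} = \frac{289}{16}$)
$-909 + q{\left(G,u{\left(-8,\left(-5\right) 1 \right)} \right)} = -909 + \frac{289}{16} = - \frac{14255}{16}$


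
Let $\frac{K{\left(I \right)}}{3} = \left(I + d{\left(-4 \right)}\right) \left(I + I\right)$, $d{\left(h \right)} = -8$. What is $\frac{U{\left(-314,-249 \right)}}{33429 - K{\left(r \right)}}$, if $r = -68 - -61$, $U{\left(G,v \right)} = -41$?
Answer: $- \frac{41}{32799} \approx -0.00125$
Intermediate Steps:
$r = -7$ ($r = -68 + 61 = -7$)
$K{\left(I \right)} = 6 I \left(-8 + I\right)$ ($K{\left(I \right)} = 3 \left(I - 8\right) \left(I + I\right) = 3 \left(-8 + I\right) 2 I = 3 \cdot 2 I \left(-8 + I\right) = 6 I \left(-8 + I\right)$)
$\frac{U{\left(-314,-249 \right)}}{33429 - K{\left(r \right)}} = - \frac{41}{33429 - 6 \left(-7\right) \left(-8 - 7\right)} = - \frac{41}{33429 - 6 \left(-7\right) \left(-15\right)} = - \frac{41}{33429 - 630} = - \frac{41}{32799}$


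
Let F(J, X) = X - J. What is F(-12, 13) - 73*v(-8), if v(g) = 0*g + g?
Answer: 609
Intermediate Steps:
v(g) = g (v(g) = 0 + g = g)
F(-12, 13) - 73*v(-8) = (13 - 1*(-12)) - 73*(-8) = (13 + 12) + 584 = 25 + 584 = 609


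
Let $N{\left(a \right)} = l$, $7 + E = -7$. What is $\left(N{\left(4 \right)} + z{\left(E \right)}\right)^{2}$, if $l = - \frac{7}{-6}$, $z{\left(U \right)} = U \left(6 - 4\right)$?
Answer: $\frac{25921}{36} \approx 720.03$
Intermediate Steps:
$E = -14$ ($E = -7 - 7 = -14$)
$z{\left(U \right)} = 2 U$ ($z{\left(U \right)} = U 2 = 2 U$)
$l = \frac{7}{6}$ ($l = \left(-7\right) \left(- \frac{1}{6}\right) = \frac{7}{6} \approx 1.1667$)
$N{\left(a \right)} = \frac{7}{6}$
$\left(N{\left(4 \right)} + z{\left(E \right)}\right)^{2} = \left(\frac{7}{6} + 2 \left(-14\right)\right)^{2} = \left(\frac{7}{6} - 28\right)^{2} = \left(- \frac{161}{6}\right)^{2} = \frac{25921}{36}$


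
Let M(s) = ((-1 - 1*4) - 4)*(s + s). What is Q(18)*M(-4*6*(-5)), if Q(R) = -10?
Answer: 21600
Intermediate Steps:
M(s) = -18*s (M(s) = ((-1 - 4) - 4)*(2*s) = (-5 - 4)*(2*s) = -18*s)
Q(18)*M(-4*6*(-5)) = -(-180)*-4*6*(-5) = -(-180)*(-24*(-5)) = -(-180)*120 = -10*(-2160) = 21600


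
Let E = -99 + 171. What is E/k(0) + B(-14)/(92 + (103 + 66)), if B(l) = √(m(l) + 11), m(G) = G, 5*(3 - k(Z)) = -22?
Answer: 360/37 + I*√3/261 ≈ 9.7297 + 0.0066362*I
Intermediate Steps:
k(Z) = 37/5 (k(Z) = 3 - ⅕*(-22) = 3 + 22/5 = 37/5)
B(l) = √(11 + l) (B(l) = √(l + 11) = √(11 + l))
E = 72
E/k(0) + B(-14)/(92 + (103 + 66)) = 72/(37/5) + √(11 - 14)/(92 + (103 + 66)) = 72*(5/37) + √(-3)/(92 + 169) = 360/37 + (I*√3)/261 = 360/37 + (I*√3)*(1/261) = 360/37 + I*√3/261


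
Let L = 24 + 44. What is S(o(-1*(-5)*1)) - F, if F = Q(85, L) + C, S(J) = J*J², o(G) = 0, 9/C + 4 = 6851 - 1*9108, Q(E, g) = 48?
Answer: -108519/2261 ≈ -47.996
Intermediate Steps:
L = 68
C = -9/2261 (C = 9/(-4 + (6851 - 1*9108)) = 9/(-4 + (6851 - 9108)) = 9/(-4 - 2257) = 9/(-2261) = 9*(-1/2261) = -9/2261 ≈ -0.0039805)
S(J) = J³
F = 108519/2261 (F = 48 - 9/2261 = 108519/2261 ≈ 47.996)
S(o(-1*(-5)*1)) - F = 0³ - 1*108519/2261 = 0 - 108519/2261 = -108519/2261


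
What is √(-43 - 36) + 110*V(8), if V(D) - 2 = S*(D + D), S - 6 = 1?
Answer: 12540 + I*√79 ≈ 12540.0 + 8.8882*I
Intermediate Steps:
S = 7 (S = 6 + 1 = 7)
V(D) = 2 + 14*D (V(D) = 2 + 7*(D + D) = 2 + 7*(2*D) = 2 + 14*D)
√(-43 - 36) + 110*V(8) = √(-43 - 36) + 110*(2 + 14*8) = √(-79) + 110*(2 + 112) = I*√79 + 110*114 = I*√79 + 12540 = 12540 + I*√79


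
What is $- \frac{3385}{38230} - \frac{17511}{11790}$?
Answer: $- \frac{11822578}{7512195} \approx -1.5738$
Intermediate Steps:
$- \frac{3385}{38230} - \frac{17511}{11790} = \left(-3385\right) \frac{1}{38230} - \frac{5837}{3930} = - \frac{677}{7646} - \frac{5837}{3930} = - \frac{11822578}{7512195}$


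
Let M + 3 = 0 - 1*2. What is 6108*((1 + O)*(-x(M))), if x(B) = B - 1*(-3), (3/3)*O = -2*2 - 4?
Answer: -85512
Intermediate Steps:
M = -5 (M = -3 + (0 - 1*2) = -3 + (0 - 2) = -3 - 2 = -5)
O = -8 (O = -2*2 - 4 = -4 - 4 = -8)
x(B) = 3 + B (x(B) = B + 3 = 3 + B)
6108*((1 + O)*(-x(M))) = 6108*((1 - 8)*(-(3 - 5))) = 6108*(-(-7)*(-2)) = 6108*(-7*2) = 6108*(-14) = -85512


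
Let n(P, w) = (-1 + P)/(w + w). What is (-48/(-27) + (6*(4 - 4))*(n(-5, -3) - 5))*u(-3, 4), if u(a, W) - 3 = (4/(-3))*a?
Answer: 112/9 ≈ 12.444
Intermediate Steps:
u(a, W) = 3 - 4*a/3 (u(a, W) = 3 + (4/(-3))*a = 3 + (4*(-1/3))*a = 3 - 4*a/3)
n(P, w) = (-1 + P)/(2*w) (n(P, w) = (-1 + P)/((2*w)) = (-1 + P)*(1/(2*w)) = (-1 + P)/(2*w))
(-48/(-27) + (6*(4 - 4))*(n(-5, -3) - 5))*u(-3, 4) = (-48/(-27) + (6*(4 - 4))*((1/2)*(-1 - 5)/(-3) - 5))*(3 - 4/3*(-3)) = (-48*(-1/27) + (6*0)*((1/2)*(-1/3)*(-6) - 5))*(3 + 4) = (16/9 + 0*(1 - 5))*7 = (16/9 + 0*(-4))*7 = (16/9 + 0)*7 = (16/9)*7 = 112/9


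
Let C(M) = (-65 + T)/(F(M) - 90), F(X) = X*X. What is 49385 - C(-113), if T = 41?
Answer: 626152439/12679 ≈ 49385.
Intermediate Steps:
F(X) = X**2
C(M) = -24/(-90 + M**2) (C(M) = (-65 + 41)/(M**2 - 90) = -24/(-90 + M**2))
49385 - C(-113) = 49385 - (-24)/(-90 + (-113)**2) = 49385 - (-24)/(-90 + 12769) = 49385 - (-24)/12679 = 49385 - 1*(-24/12679) = 49385 + 24/12679 = 626152439/12679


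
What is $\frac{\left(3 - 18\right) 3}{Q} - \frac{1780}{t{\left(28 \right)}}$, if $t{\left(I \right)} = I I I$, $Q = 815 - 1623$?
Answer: $- \frac{14075}{554288} \approx -0.025393$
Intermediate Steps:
$Q = -808$ ($Q = 815 - 1623 = -808$)
$t{\left(I \right)} = I^{3}$ ($t{\left(I \right)} = I^{2} I = I^{3}$)
$\frac{\left(3 - 18\right) 3}{Q} - \frac{1780}{t{\left(28 \right)}} = \frac{\left(3 - 18\right) 3}{-808} - \frac{1780}{28^{3}} = \left(-15\right) 3 \left(- \frac{1}{808}\right) - \frac{1780}{21952} = \left(-45\right) \left(- \frac{1}{808}\right) - \frac{445}{5488} = \frac{45}{808} - \frac{445}{5488} = - \frac{14075}{554288}$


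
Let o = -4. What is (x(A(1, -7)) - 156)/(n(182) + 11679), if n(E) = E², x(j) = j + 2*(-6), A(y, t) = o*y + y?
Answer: -171/44803 ≈ -0.0038167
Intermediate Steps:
A(y, t) = -3*y (A(y, t) = -4*y + y = -3*y)
x(j) = -12 + j (x(j) = j - 12 = -12 + j)
(x(A(1, -7)) - 156)/(n(182) + 11679) = ((-12 - 3*1) - 156)/(182² + 11679) = ((-12 - 3) - 156)/(33124 + 11679) = (-15 - 156)/44803 = -171*1/44803 = -171/44803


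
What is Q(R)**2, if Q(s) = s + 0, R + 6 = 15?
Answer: 81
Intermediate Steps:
R = 9 (R = -6 + 15 = 9)
Q(s) = s
Q(R)**2 = 9**2 = 81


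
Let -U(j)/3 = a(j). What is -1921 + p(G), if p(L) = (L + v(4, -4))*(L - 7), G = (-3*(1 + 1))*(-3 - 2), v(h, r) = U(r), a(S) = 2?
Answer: -1369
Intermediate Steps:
U(j) = -6 (U(j) = -3*2 = -6)
v(h, r) = -6
G = 30 (G = -3*2*(-5) = -6*(-5) = 30)
p(L) = (-7 + L)*(-6 + L) (p(L) = (L - 6)*(L - 7) = (-6 + L)*(-7 + L) = (-7 + L)*(-6 + L))
-1921 + p(G) = -1921 + (42 + 30² - 13*30) = -1921 + (42 + 900 - 390) = -1921 + 552 = -1369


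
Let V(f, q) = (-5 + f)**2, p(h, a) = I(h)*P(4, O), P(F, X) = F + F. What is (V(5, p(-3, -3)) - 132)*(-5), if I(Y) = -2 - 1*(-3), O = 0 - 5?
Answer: 660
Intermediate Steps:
O = -5
P(F, X) = 2*F
I(Y) = 1 (I(Y) = -2 + 3 = 1)
p(h, a) = 8 (p(h, a) = 1*(2*4) = 1*8 = 8)
(V(5, p(-3, -3)) - 132)*(-5) = ((-5 + 5)**2 - 132)*(-5) = (0**2 - 132)*(-5) = (0 - 132)*(-5) = -132*(-5) = 660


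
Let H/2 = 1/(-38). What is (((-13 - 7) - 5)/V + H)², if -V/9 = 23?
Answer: 71824/15468489 ≈ 0.0046432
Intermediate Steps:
V = -207 (V = -9*23 = -207)
H = -1/19 (H = 2/(-38) = 2*(-1/38) = -1/19 ≈ -0.052632)
(((-13 - 7) - 5)/V + H)² = (((-13 - 7) - 5)/(-207) - 1/19)² = ((-20 - 5)*(-1/207) - 1/19)² = (-25*(-1/207) - 1/19)² = (25/207 - 1/19)² = (268/3933)² = 71824/15468489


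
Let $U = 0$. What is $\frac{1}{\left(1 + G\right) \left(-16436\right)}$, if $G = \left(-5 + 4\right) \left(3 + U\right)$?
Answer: $\frac{1}{32872} \approx 3.0421 \cdot 10^{-5}$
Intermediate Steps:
$G = -3$ ($G = \left(-5 + 4\right) \left(3 + 0\right) = \left(-1\right) 3 = -3$)
$\frac{1}{\left(1 + G\right) \left(-16436\right)} = \frac{1}{\left(1 - 3\right) \left(-16436\right)} = \frac{1}{\left(-2\right) \left(-16436\right)} = \frac{1}{32872}$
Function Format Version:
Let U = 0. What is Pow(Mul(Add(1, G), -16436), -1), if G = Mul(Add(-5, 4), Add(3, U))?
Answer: Rational(1, 32872) ≈ 3.0421e-5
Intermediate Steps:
G = -3 (G = Mul(Add(-5, 4), Add(3, 0)) = Mul(-1, 3) = -3)
Pow(Mul(Add(1, G), -16436), -1) = Pow(Mul(Add(1, -3), -16436), -1) = Pow(Mul(-2, -16436), -1) = Pow(32872, -1) = Rational(1, 32872)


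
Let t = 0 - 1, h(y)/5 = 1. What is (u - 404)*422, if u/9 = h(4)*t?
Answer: -189478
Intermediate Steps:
h(y) = 5 (h(y) = 5*1 = 5)
t = -1
u = -45 (u = 9*(5*(-1)) = 9*(-5) = -45)
(u - 404)*422 = (-45 - 404)*422 = -449*422 = -189478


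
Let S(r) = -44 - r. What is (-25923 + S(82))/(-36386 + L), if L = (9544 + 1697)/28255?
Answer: 736014495/1028075189 ≈ 0.71591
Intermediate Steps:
L = 11241/28255 (L = 11241*(1/28255) = 11241/28255 ≈ 0.39784)
(-25923 + S(82))/(-36386 + L) = (-25923 + (-44 - 1*82))/(-36386 + 11241/28255) = (-25923 + (-44 - 82))/(-1028075189/28255) = (-25923 - 126)*(-28255/1028075189) = -26049*(-28255/1028075189) = 736014495/1028075189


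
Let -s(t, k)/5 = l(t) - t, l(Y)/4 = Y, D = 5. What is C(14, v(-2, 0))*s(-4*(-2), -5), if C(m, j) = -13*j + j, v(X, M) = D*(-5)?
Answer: -36000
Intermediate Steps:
v(X, M) = -25 (v(X, M) = 5*(-5) = -25)
l(Y) = 4*Y
s(t, k) = -15*t (s(t, k) = -5*(4*t - t) = -15*t)
C(m, j) = -12*j
C(14, v(-2, 0))*s(-4*(-2), -5) = (-12*(-25))*(-(-60)*(-2)) = 300*(-15*8) = 300*(-120) = -36000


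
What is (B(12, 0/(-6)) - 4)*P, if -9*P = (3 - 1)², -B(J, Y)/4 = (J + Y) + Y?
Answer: 208/9 ≈ 23.111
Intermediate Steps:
B(J, Y) = -8*Y - 4*J (B(J, Y) = -4*((J + Y) + Y) = -4*(J + 2*Y) = -8*Y - 4*J)
P = -4/9 (P = -(3 - 1)²/9 = -⅑*2² = -⅑*4 = -4/9 ≈ -0.44444)
(B(12, 0/(-6)) - 4)*P = ((-0/(-6) - 4*12) - 4)*(-4/9) = ((-0*(-1)/6 - 48) - 4)*(-4/9) = ((-8*0 - 48) - 4)*(-4/9) = ((0 - 48) - 4)*(-4/9) = (-48 - 4)*(-4/9) = -52*(-4/9) = 208/9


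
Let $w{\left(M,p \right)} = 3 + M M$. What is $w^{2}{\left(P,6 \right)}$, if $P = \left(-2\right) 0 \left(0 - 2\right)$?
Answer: $9$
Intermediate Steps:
$P = 0$ ($P = 0 \left(-2\right) = 0$)
$w{\left(M,p \right)} = 3 + M^{2}$
$w^{2}{\left(P,6 \right)} = \left(3 + 0^{2}\right)^{2} = \left(3 + 0\right)^{2} = 3^{2} = 9$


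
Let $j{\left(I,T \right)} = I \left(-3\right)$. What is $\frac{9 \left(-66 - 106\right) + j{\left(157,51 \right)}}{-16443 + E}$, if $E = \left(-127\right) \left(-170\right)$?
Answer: $- \frac{2019}{5147} \approx -0.39227$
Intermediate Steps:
$E = 21590$
$j{\left(I,T \right)} = - 3 I$
$\frac{9 \left(-66 - 106\right) + j{\left(157,51 \right)}}{-16443 + E} = \frac{9 \left(-66 - 106\right) - 471}{-16443 + 21590} = \frac{9 \left(-172\right) - 471}{5147} = \left(-1548 - 471\right) \frac{1}{5147} = \left(-2019\right) \frac{1}{5147} = - \frac{2019}{5147}$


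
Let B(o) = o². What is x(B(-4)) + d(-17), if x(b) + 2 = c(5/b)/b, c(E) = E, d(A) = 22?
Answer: 5125/256 ≈ 20.020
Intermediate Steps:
x(b) = -2 + 5/b² (x(b) = -2 + (5/b)/b = -2 + 5/b²)
x(B(-4)) + d(-17) = (-2 + 5/((-4)²)²) + 22 = (-2 + 5/16²) + 22 = (-2 + 5*(1/256)) + 22 = (-2 + 5/256) + 22 = -507/256 + 22 = 5125/256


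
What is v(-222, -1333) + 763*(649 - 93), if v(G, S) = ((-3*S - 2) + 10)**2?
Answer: 16480277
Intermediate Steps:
v(G, S) = (8 - 3*S)**2 (v(G, S) = ((-2 - 3*S) + 10)**2 = (8 - 3*S)**2)
v(-222, -1333) + 763*(649 - 93) = (-8 + 3*(-1333))**2 + 763*(649 - 93) = (-8 - 3999)**2 + 763*556 = (-4007)**2 + 424228 = 16056049 + 424228 = 16480277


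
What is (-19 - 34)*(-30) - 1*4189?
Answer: -2599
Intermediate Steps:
(-19 - 34)*(-30) - 1*4189 = -53*(-30) - 4189 = 1590 - 4189 = -2599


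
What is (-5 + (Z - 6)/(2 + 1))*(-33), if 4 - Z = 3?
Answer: 220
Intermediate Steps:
Z = 1 (Z = 4 - 1*3 = 4 - 3 = 1)
(-5 + (Z - 6)/(2 + 1))*(-33) = (-5 + (1 - 6)/(2 + 1))*(-33) = (-5 - 5/3)*(-33) = -20/3*(-33) = 220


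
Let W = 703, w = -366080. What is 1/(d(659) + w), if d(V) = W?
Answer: -1/365377 ≈ -2.7369e-6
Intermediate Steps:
d(V) = 703
1/(d(659) + w) = 1/(703 - 366080) = 1/(-365377) = -1/365377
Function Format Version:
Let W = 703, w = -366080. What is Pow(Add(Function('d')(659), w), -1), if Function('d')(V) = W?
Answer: Rational(-1, 365377) ≈ -2.7369e-6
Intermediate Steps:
Function('d')(V) = 703
Pow(Add(Function('d')(659), w), -1) = Pow(Add(703, -366080), -1) = Pow(-365377, -1) = Rational(-1, 365377)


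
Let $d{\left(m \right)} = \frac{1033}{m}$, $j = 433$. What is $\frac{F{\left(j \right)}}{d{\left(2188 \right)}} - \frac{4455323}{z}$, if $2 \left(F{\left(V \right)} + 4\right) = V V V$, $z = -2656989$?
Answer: $\frac{235977574631969873}{2744669637} \approx 8.5977 \cdot 10^{7}$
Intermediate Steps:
$F{\left(V \right)} = -4 + \frac{V^{3}}{2}$ ($F{\left(V \right)} = -4 + \frac{V V V}{2} = -4 + \frac{V^{2} V}{2} = -4 + \frac{V^{3}}{2}$)
$\frac{F{\left(j \right)}}{d{\left(2188 \right)}} - \frac{4455323}{z} = \frac{-4 + \frac{433^{3}}{2}}{1033 \cdot \frac{1}{2188}} - \frac{4455323}{-2656989} = \frac{-4 + \frac{1}{2} \cdot 81182737}{1033 \cdot \frac{1}{2188}} - - \frac{4455323}{2656989} = \frac{-4 + \frac{81182737}{2}}{\frac{1033}{2188}} + \frac{4455323}{2656989} = \frac{81182729}{2} \cdot \frac{2188}{1033} + \frac{4455323}{2656989} = \frac{88813905526}{1033} + \frac{4455323}{2656989} = \frac{235977574631969873}{2744669637}$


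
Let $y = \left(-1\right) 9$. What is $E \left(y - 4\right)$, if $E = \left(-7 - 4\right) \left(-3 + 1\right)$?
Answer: $-286$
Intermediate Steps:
$y = -9$
$E = 22$ ($E = \left(-11\right) \left(-2\right) = 22$)
$E \left(y - 4\right) = 22 \left(-9 - 4\right) = 22 \left(-13\right) = -286$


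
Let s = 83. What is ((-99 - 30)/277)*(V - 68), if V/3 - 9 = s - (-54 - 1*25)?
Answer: -57405/277 ≈ -207.24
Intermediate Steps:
V = 513 (V = 27 + 3*(83 - (-54 - 1*25)) = 27 + 3*(83 - (-54 - 25)) = 27 + 3*(83 - 1*(-79)) = 27 + 3*(83 + 79) = 27 + 3*162 = 27 + 486 = 513)
((-99 - 30)/277)*(V - 68) = ((-99 - 30)/277)*(513 - 68) = -129*1/277*445 = -129/277*445 = -57405/277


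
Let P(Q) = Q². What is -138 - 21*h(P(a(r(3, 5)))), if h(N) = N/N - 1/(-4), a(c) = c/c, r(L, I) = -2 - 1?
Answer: -657/4 ≈ -164.25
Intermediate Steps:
r(L, I) = -3
a(c) = 1
h(N) = 5/4 (h(N) = 1 - 1*(-¼) = 1 + ¼ = 5/4)
-138 - 21*h(P(a(r(3, 5)))) = -138 - 21*5/4 = -138 - 105/4 = -657/4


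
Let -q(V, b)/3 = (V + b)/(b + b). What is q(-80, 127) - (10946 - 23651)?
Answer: 3226929/254 ≈ 12704.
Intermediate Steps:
q(V, b) = -3*(V + b)/(2*b) (q(V, b) = -3*(V + b)/(b + b) = -3*(V + b)/(2*b))
q(-80, 127) - (10946 - 23651) = (3/2)*(-1*(-80) - 1*127)/127 - (10946 - 23651) = (3/2)*(1/127)*(80 - 127) - 1*(-12705) = (3/2)*(1/127)*(-47) + 12705 = -141/254 + 12705 = 3226929/254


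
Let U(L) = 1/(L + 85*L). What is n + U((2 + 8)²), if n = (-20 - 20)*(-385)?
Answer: 132440001/8600 ≈ 15400.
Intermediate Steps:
U(L) = 1/(86*L)
n = 15400 (n = -40*(-385) = 15400)
n + U((2 + 8)²) = 15400 + 1/(86*((2 + 8)²)) = 15400 + 1/(86*(10²)) = 15400 + (1/86)/100 = 15400 + (1/86)*(1/100) = 15400 + 1/8600 = 132440001/8600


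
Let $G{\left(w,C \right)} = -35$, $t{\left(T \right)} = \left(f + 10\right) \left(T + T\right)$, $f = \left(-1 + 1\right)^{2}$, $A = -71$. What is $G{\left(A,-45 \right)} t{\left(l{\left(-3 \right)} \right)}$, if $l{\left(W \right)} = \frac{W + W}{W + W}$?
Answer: $-700$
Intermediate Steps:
$f = 0$ ($f = 0^{2} = 0$)
$l{\left(W \right)} = 1$ ($l{\left(W \right)} = \frac{2 W}{2 W} = 2 W \frac{1}{2 W} = 1$)
$t{\left(T \right)} = 20 T$ ($t{\left(T \right)} = \left(0 + 10\right) \left(T + T\right) = 10 \cdot 2 T = 20 T$)
$G{\left(A,-45 \right)} t{\left(l{\left(-3 \right)} \right)} = - 35 \cdot 20 \cdot 1 = \left(-35\right) 20 = -700$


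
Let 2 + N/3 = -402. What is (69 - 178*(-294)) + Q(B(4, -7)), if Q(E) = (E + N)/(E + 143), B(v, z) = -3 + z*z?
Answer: 9902623/189 ≈ 52395.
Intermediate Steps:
N = -1212 (N = -6 + 3*(-402) = -6 - 1206 = -1212)
B(v, z) = -3 + z**2
Q(E) = (-1212 + E)/(143 + E) (Q(E) = (E - 1212)/(E + 143) = (-1212 + E)/(143 + E))
(69 - 178*(-294)) + Q(B(4, -7)) = (69 - 178*(-294)) + (-1212 + (-3 + (-7)**2))/(143 + (-3 + (-7)**2)) = (69 + 52332) + (-1212 + (-3 + 49))/(143 + (-3 + 49)) = 52401 + (-1212 + 46)/(143 + 46) = 52401 - 1166/189 = 9902623/189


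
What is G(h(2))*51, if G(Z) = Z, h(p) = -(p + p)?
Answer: -204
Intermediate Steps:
h(p) = -2*p
G(h(2))*51 = -2*2*51 = -4*51 = -204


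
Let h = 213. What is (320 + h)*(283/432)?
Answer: 150839/432 ≈ 349.16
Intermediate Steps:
(320 + h)*(283/432) = (320 + 213)*(283/432) = 533*(283*(1/432)) = 533*(283/432) = 150839/432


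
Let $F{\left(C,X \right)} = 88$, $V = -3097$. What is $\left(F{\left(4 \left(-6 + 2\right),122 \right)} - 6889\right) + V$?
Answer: $-9898$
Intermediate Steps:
$\left(F{\left(4 \left(-6 + 2\right),122 \right)} - 6889\right) + V = \left(88 - 6889\right) - 3097 = -6801 - 3097 = -9898$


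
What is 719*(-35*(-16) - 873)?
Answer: -225047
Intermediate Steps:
719*(-35*(-16) - 873) = 719*(560 - 873) = 719*(-313) = -225047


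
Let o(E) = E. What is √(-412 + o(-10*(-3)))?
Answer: I*√382 ≈ 19.545*I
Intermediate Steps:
√(-412 + o(-10*(-3))) = √(-412 - 10*(-3)) = √(-412 + 30) = √(-382) = I*√382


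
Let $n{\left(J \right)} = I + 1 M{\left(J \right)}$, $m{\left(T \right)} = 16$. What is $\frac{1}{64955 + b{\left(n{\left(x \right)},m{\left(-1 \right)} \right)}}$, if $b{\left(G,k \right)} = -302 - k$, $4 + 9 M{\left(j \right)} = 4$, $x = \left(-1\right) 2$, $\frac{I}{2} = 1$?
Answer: $\frac{1}{64637} \approx 1.5471 \cdot 10^{-5}$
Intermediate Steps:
$I = 2$ ($I = 2 \cdot 1 = 2$)
$x = -2$
$M{\left(j \right)} = 0$ ($M{\left(j \right)} = - \frac{4}{9} + \frac{1}{9} \cdot 4 = - \frac{4}{9} + \frac{4}{9} = 0$)
$n{\left(J \right)} = 2$ ($n{\left(J \right)} = 2 + 1 \cdot 0 = 2 + 0 = 2$)
$\frac{1}{64955 + b{\left(n{\left(x \right)},m{\left(-1 \right)} \right)}} = \frac{1}{64955 - 318} = \frac{1}{64637}$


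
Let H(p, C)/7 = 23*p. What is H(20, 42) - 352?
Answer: 2868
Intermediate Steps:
H(p, C) = 161*p (H(p, C) = 7*(23*p) = 161*p)
H(20, 42) - 352 = 161*20 - 352 = 3220 - 352 = 2868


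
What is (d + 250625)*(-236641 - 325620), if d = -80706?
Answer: -95538826859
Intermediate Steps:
(d + 250625)*(-236641 - 325620) = (-80706 + 250625)*(-236641 - 325620) = 169919*(-562261) = -95538826859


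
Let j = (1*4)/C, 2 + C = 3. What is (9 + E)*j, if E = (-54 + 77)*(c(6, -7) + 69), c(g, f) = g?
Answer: 6936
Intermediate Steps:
C = 1 (C = -2 + 3 = 1)
E = 1725 (E = (-54 + 77)*(6 + 69) = 23*75 = 1725)
j = 4 (j = (1*4)/1 = 4*1 = 4)
(9 + E)*j = (9 + 1725)*4 = 1734*4 = 6936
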